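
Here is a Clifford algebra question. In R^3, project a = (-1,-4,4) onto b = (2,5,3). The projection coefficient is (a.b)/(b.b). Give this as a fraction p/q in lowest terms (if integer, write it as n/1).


Projection coefficient = (a . b) / (b . b)
a . b = (-1)*2 + (-4)*5 + 4*3
= -2 + (-20) + 12 = -10
b . b = 2^2 + 5^2 + 3^2
= 4 + 25 + 9 = 38
Coefficient = -10/38
In lowest terms: -5/19


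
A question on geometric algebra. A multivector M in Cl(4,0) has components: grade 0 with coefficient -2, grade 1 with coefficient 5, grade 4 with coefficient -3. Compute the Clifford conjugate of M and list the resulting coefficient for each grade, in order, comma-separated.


Clifford conjugate sign for grade k: (-1)^(k(k+1)/2)
Grade 0: (-1)^(0*1/2) = (-1)^0 = 1, coeff -2 -> -2
Grade 1: (-1)^(1*2/2) = (-1)^1 = -1, coeff 5 -> -5
Grade 4: (-1)^(4*5/2) = (-1)^10 = 1, coeff -3 -> -3
Conjugated coefficients: -2, -5, -3


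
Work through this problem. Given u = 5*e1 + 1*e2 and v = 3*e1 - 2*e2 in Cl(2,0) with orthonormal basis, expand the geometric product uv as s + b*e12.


Expand: (5*e1 + 1*e2)(3*e1 - 2*e2)
= 5*3*e1e1 + 5*(-2)*e1e2 + 1*3*e2e1 + 1*(-2)*e2e2
Using e1^2 = e2^2 = 1, e2e1 = -e1e2:
Scalar part s = 5*3 + 1*(-2) = 15 + (-2) = 13
Bivector part b = 5*(-2) - 1*3 = -10 - 3 = -13
uv = 13 - 13*e12


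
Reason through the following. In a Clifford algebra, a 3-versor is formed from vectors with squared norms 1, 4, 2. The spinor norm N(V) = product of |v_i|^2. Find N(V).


Spinor norm N(V) = |v1|^2 * |v2|^2 * ... * |v3|^2
= 1 * 4 * 2
Running product: 1, 4, 8
N(V) = 8


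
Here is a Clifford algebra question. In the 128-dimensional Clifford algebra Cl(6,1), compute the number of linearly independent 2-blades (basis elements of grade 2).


Number of grade-k basis blades in Cl(p,q) with n = p + q is C(n, k).
n = 6 + 1 = 7
C(7, 2) = 7! / (2! * 5!)
= 5040 / (2 * 120)
= 21


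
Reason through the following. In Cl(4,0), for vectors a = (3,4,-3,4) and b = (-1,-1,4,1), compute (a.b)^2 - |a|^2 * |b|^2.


a . b = 3*(-1) + 4*(-1) + (-3)*4 + 4*1
= -3 + (-4) + (-12) + 4 = -15
|a|^2 = 3^2 + 4^2 + (-3)^2 + 4^2 = 50
|b|^2 = (-1)^2 + (-1)^2 + 4^2 + 1^2 = 19
(a.b)^2 = (-15)^2 = 225
|a|^2 * |b|^2 = 50 * 19 = 950
Result = 225 - 950 = -725


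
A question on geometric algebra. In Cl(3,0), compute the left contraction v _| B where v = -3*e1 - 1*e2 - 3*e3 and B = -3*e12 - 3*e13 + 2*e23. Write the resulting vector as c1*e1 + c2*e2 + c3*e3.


Left contraction v _| B = <vB>_1 (grade-1 part of the geometric product vB).
Using e1_|e12 = e2, e2_|e12 = -e1, e1_|e13 = e3, e3_|e13 = -e1, e2_|e23 = e3, e3_|e23 = -e2:
e1 coeff: -v2*b12 - v3*b13 = -(-1)*(-3) - (-3)*(-3) = -12
e2 coeff: v1*b12 - v3*b23 = (-3)*(-3) - (-3)*(2) = 15
e3 coeff: v1*b13 + v2*b23 = (-3)*(-3) + (-1)*(2) = 7
v _| B = -12*e1 + 15*e2 + 7*e3


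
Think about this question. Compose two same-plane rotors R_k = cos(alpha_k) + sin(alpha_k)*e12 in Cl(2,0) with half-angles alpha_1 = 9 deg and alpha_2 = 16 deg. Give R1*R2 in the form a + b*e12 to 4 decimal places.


Same-plane rotors commute and their half-angles add:
R1*R2 = cos(a1 + a2) + sin(a1 + a2)*e12.
a1 + a2 = 9 + 16 = 25 deg
cos(25 deg) = 0.9063
sin(25 deg) = 0.4226
R1*R2 = 0.9063 + 0.4226*e12


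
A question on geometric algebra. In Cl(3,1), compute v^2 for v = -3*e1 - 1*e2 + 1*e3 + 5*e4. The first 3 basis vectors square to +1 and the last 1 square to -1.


v^2 = sum of c_i^2 * e_i^2
Positive signature terms (e_i^2 = +1): (-3)^2 + (-1)^2 + 1^2 = 11
Negative signature terms (e_j^2 = -1): 5^2 = 25
v^2 = 11 - 25 = -14


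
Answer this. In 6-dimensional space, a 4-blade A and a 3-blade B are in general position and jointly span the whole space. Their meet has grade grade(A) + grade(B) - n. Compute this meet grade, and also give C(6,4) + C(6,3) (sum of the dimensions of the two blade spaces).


Meet grade = grade(A) + grade(B) - n
= 4 + 3 - 6 = 1
C(6,4) = 15
C(6,3) = 20
dim_A + dim_B = 15 + 20 = 35


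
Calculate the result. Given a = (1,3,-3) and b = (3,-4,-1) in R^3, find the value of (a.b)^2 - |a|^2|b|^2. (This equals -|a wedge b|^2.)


a . b = 1*3 + 3*(-4) + (-3)*(-1)
= 3 + (-12) + 3 = -6
|a|^2 = 1^2 + 3^2 + (-3)^2 = 19
|b|^2 = 3^2 + (-4)^2 + (-1)^2 = 26
(a.b)^2 = (-6)^2 = 36
|a|^2 * |b|^2 = 19 * 26 = 494
Result = 36 - 494 = -458


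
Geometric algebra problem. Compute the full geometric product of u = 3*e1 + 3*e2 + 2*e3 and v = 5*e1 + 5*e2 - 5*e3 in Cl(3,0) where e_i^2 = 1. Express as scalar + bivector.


In Cl(3,0): e_i^2 = 1, e_ie_j = -e_je_i for i != j.
Scalar part = u . v = 3*5 + 3*5 + 2*(-5)
= 15 + 15 + (-10) = 20
e12 coeff = 3*5 - 3*5 = 15 - 15 = 0
e13 coeff = 3*(-5) - 2*5 = -15 - 10 = -25
e23 coeff = 3*(-5) - 2*5 = -15 - 10 = -25
uv = 20 + 0*e12 - 25*e13 - 25*e23


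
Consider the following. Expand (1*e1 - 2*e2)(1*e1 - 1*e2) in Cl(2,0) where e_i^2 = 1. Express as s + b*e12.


Expand: (1*e1 - 2*e2)(1*e1 - 1*e2)
= 1*1*e1e1 + 1*(-1)*e1e2 + (-2)*1*e2e1 + (-2)*(-1)*e2e2
Using e1^2 = e2^2 = 1, e2e1 = -e1e2:
Scalar part s = 1*1 + (-2)*(-1) = 1 + 2 = 3
Bivector part b = 1*(-1) - (-2)*1 = -1 - (-2) = 1
uv = 3 + 1*e12


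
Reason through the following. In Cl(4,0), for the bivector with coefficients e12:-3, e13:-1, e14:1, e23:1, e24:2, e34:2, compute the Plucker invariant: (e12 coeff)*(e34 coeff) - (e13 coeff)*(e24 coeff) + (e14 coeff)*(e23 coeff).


Plucker relation: af - be + cd
a*f = (-3)*2 = -6
b*e = (-1)*2 = -2
c*d = 1*1 = 1
af - be + cd = -6 - (-2) + 1
= -3


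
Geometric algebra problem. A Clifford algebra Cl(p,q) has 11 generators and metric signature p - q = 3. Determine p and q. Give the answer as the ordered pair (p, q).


We need p + q = 11 and p - q = 3.
Adding: 2p = 11 + 3 = 14, so p = 7.
Then q = 11 - 7 = 4.
(p, q) = (7, 4)


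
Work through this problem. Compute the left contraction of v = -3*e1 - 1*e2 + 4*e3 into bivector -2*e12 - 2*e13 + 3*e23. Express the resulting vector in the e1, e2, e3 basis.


Left contraction v _| B = <vB>_1 (grade-1 part of the geometric product vB).
Using e1_|e12 = e2, e2_|e12 = -e1, e1_|e13 = e3, e3_|e13 = -e1, e2_|e23 = e3, e3_|e23 = -e2:
e1 coeff: -v2*b12 - v3*b13 = -(-1)*(-2) - (4)*(-2) = 6
e2 coeff: v1*b12 - v3*b23 = (-3)*(-2) - (4)*(3) = -6
e3 coeff: v1*b13 + v2*b23 = (-3)*(-2) + (-1)*(3) = 3
v _| B = 6*e1 - 6*e2 + 3*e3


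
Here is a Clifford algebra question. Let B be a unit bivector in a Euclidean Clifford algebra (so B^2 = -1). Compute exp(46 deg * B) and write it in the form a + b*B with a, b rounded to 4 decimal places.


For a unit bivector B with B^2 = -1, the exponential series gives
e^(theta*B) = cos(theta) + sin(theta)*B (the GA analogue of Euler's formula).
theta = 46 degrees = 0.802851 rad
cos(46 deg) = 0.6947
sin(46 deg) = 0.7193
exp(theta*B) = 0.6947 + 0.7193*B


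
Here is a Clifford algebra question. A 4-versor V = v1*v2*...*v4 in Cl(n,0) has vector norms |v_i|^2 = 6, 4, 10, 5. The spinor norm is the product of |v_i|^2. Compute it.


Spinor norm N(V) = |v1|^2 * |v2|^2 * ... * |v4|^2
= 6 * 4 * 10 * 5
Running product: 6, 24, 240, 1200
N(V) = 1200


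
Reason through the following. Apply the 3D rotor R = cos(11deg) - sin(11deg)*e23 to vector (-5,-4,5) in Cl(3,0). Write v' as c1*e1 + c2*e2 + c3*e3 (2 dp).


Rotor R = cos(11deg) - sin(11deg)*e23
Rotation angle theta = 2 * 11 = 22 degrees in the e23 plane (e2 -> e3).
The component perpendicular to the plane (e1) is invariant: v'_1 = v1 = -5.00
cos(22deg) = 0.9272, sin(22deg) = 0.3746
v'_2 = v2*cos(theta) - v3*sin(theta) = -4*0.9272 - 5*0.3746 = -5.58
v'_3 = v2*sin(theta) + v3*cos(theta) = -4*0.3746 + 5*0.9272 = 3.14
v' = -5.00*e1 - 5.58*e2 + 3.14*e3


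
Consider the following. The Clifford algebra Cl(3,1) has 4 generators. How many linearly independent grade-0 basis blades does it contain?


Number of grade-k basis blades in Cl(p,q) with n = p + q is C(n, k).
n = 3 + 1 = 4
C(4, 0) = 4! / (0! * 4!)
= 24 / (1 * 24)
= 1


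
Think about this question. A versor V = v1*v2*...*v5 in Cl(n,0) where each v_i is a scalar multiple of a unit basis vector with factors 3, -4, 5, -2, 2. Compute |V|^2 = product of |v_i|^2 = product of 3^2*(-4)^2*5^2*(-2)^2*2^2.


Each vector v_i has |v_i|^2 = s_i^2
Squared scales: 3^2 = 9, (-4)^2 = 16, 5^2 = 25, (-2)^2 = 4, 2^2 = 4
|V|^2 = 9 * 16 * 25 * 4 * 4
= 57600


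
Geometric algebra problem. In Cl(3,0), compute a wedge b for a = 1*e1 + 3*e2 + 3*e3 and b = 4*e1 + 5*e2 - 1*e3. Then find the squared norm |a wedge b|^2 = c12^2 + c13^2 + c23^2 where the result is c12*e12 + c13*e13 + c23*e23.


a wedge b = (a1*b2 - a2*b1)*e12 + (a1*b3 - a3*b1)*e13 + (a2*b3 - a3*b2)*e23
e12 coeff: 1*5 - 3*4 = 5 - 12 = -7
e13 coeff: 1*(-1) - 3*4 = -1 - 12 = -13
e23 coeff: 3*(-1) - 3*5 = -3 - 15 = -18
|a wedge b|^2 = (-7)^2 + (-13)^2 + (-18)^2
= 49 + 169 + 324
= 542


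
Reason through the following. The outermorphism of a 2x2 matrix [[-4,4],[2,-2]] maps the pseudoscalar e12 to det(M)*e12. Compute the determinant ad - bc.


The outermorphism of a linear map f sends e1^e2 to f(e1)^f(e2).
f(e1) = -4*e1 + 2*e2
f(e2) = 4*e1 - 2*e2
f(e1) ^ f(e2) = (-4*e1 + 2*e2) ^ (4*e1 - 2*e2)
= (-4)*(-2)*e12 + 2*4*e21
= (8 - 8)*e12
= 0*e12
Coefficient = 0


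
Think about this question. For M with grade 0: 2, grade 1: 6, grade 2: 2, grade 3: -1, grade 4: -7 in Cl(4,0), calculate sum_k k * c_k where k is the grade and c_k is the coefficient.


Grade-weighted sum = sum of grade_k * coefficient_k
0*2 = 0
1*6 = 6
2*2 = 4
3*(-1) = -3
4*(-7) = -28
Total = 0 + 6 + 4 + (-3) + (-28) = -21


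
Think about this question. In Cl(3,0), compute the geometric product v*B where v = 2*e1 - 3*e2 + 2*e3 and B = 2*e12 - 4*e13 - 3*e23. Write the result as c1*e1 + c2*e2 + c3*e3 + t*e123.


vB has grade-1 (vector) and grade-3 (trivector) parts: vB = (v _| B) + (v ^ B).
Vector part <vB>_1:
  e1: -v2*b12 - v3*b13 = -(-3)*(2) - (2)*(-4) = 14
  e2: v1*b12 - v3*b23 = (2)*(2) - (2)*(-3) = 10
  e3: v1*b13 + v2*b23 = (2)*(-4) + (-3)*(-3) = 1
Trivector part <vB>_3:
  e123: v1*b23 - v2*b13 + v3*b12 = (2)*(-3) - (-3)*(-4) + (2)*(2) = -14
vB = 14*e1 + 10*e2 + 1*e3 - 14*e123


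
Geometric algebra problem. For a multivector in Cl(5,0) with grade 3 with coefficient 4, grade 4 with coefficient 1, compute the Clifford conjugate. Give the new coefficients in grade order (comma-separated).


Clifford conjugate sign for grade k: (-1)^(k(k+1)/2)
Grade 3: (-1)^(3*4/2) = (-1)^6 = 1, coeff 4 -> 4
Grade 4: (-1)^(4*5/2) = (-1)^10 = 1, coeff 1 -> 1
Conjugated coefficients: 4, 1


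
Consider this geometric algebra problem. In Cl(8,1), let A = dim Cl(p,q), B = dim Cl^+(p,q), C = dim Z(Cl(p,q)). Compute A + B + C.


n = 8 + 1 = 9
Total dim = 2^9 = 512
Even subalgebra dim = 2^8 = 256
n is odd, so center dim = 2
Sum = 512 + 256 + 2 = 770


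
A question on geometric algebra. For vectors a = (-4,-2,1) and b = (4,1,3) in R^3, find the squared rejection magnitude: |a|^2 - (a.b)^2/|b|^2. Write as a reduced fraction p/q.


|a|^2 = (-4)^2 + (-2)^2 + 1^2 = 21
|b|^2 = 4^2 + 1^2 + 3^2 = 26
a . b = (-4)*4 + (-2)*1 + 1*3 = -15
(a.b)^2 = (-15)^2 = 225
|rej|^2 = 21 - 225/26
= (546 - 225)/26
= 321/26
In lowest terms: 321/26


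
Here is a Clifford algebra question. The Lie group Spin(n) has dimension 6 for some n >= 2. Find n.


dim Spin(n) = dim so(n) = n(n-1)/2.
Solve n(n-1)/2 = 6, i.e. n^2 - n - 12 = 0.
Discriminant = 1 + 8*6 = 49
n = (1 + sqrt(49))/2 = (1 + 7)/2 = 4


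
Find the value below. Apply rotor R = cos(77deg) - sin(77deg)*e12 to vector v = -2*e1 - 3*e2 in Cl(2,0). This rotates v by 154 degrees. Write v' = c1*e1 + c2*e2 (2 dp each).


Rotor R = cos(77deg) - sin(77deg)*e12
Rotation angle theta = 2 * 77 = 154 degrees
v' = R*v*~R rotates v by theta.
cos(154deg) = -0.8988, sin(154deg) = 0.4384
v'_1 = -2*cos(154deg) - (-3)*sin(154deg)
= -2*(-0.8988) - (-3)*0.4384
= 3.11
v'_2 = -2*sin(154deg) + (-3)*cos(154deg)
= -2*0.4384 + (-3)*(-0.8988)
= 1.82
v' = 3.11*e1 + 1.82*e2


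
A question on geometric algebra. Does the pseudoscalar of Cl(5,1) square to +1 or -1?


The pseudoscalar I = e1...e_n (product of all n generators) of Cl(p,q) satisfies I^2 = (-1)^(q + n(n-1)/2).
p = 5, q = 1, n = p + q = 6
n(n-1)/2 = 6 * 5 / 2 = 15
Exponent = q + n(n-1)/2 = 1 + 15 = 16
I^2 = (-1)^16 = +1


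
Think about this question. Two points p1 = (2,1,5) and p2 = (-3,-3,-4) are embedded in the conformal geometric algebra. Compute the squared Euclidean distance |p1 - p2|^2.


p1 - p2 = (5, 4, 9)
|p1 - p2|^2 = 5^2 + 4^2 + 9^2
= 25 + 16 + 81
= 122


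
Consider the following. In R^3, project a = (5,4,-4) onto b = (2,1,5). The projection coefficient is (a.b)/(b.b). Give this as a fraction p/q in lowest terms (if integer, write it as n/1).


Projection coefficient = (a . b) / (b . b)
a . b = 5*2 + 4*1 + (-4)*5
= 10 + 4 + (-20) = -6
b . b = 2^2 + 1^2 + 5^2
= 4 + 1 + 25 = 30
Coefficient = -6/30
In lowest terms: -1/5


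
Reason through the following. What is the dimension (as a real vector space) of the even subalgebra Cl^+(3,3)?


Even subalgebra dimension = 2^(n-1)
n = 3 + 3 = 6
2^(6 - 1) = 2^5 = 32
Verification: sum of C(6,k) for even k = 1 + 15 + 15 + 1 = 32
Result = 32


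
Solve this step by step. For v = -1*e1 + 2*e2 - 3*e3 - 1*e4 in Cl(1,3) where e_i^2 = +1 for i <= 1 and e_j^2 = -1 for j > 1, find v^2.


v^2 = sum of c_i^2 * e_i^2
Positive signature terms (e_i^2 = +1): (-1)^2 = 1
Negative signature terms (e_j^2 = -1): 2^2 + (-3)^2 + (-1)^2 = 14
v^2 = 1 - 14 = -13


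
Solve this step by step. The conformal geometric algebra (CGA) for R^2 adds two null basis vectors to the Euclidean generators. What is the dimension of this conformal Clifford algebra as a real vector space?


The conformal model of R^2 uses Cl(3,1): the 2 Euclidean generators plus two extra orthogonal generators e+ (e+^2 = +1) and e- (e-^2 = -1), from which the null vectors e0, einf are built.
Number of generators m = 2 + 2 = 4.
dim Cl(p,q) = 2^m = 2^4 = 16


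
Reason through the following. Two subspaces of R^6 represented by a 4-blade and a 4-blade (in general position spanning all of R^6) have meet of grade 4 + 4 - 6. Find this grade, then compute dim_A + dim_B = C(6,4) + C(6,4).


Meet grade = grade(A) + grade(B) - n
= 4 + 4 - 6 = 2
C(6,4) = 15
C(6,4) = 15
dim_A + dim_B = 15 + 15 = 30


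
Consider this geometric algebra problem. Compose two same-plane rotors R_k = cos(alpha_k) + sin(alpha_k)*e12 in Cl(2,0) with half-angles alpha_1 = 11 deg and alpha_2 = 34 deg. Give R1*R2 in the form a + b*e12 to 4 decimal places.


Same-plane rotors commute and their half-angles add:
R1*R2 = cos(a1 + a2) + sin(a1 + a2)*e12.
a1 + a2 = 11 + 34 = 45 deg
cos(45 deg) = 0.7071
sin(45 deg) = 0.7071
R1*R2 = 0.7071 + 0.7071*e12


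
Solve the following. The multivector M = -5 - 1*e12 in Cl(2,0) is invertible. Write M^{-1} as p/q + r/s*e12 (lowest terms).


M = -5 - 1*e12, where e12^2 = -1.
Since M commutes with its reverse ~M = a - b*e12, M * ~M = a^2 - b^2*e12^2 = a^2 + b^2.
So M^{-1} = ~M / (a^2 + b^2) = (a - b*e12)/(a^2 + b^2).
a^2 + b^2 = 25 + 1 = 26
Scalar part = -5/26 = -5/26
Bivector coeff = 1/26 = 1/26
M^{-1} = -5/26 + 1/26*e12


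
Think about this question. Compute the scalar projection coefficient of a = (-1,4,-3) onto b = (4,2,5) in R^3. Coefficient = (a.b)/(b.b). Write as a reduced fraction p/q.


Projection coefficient = (a . b) / (b . b)
a . b = (-1)*4 + 4*2 + (-3)*5
= -4 + 8 + (-15) = -11
b . b = 4^2 + 2^2 + 5^2
= 16 + 4 + 25 = 45
Coefficient = -11/45
In lowest terms: -11/45


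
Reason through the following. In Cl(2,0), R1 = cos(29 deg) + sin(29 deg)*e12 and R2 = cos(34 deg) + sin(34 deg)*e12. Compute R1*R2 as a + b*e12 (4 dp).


Same-plane rotors commute and their half-angles add:
R1*R2 = cos(a1 + a2) + sin(a1 + a2)*e12.
a1 + a2 = 29 + 34 = 63 deg
cos(63 deg) = 0.4540
sin(63 deg) = 0.8910
R1*R2 = 0.4540 + 0.8910*e12


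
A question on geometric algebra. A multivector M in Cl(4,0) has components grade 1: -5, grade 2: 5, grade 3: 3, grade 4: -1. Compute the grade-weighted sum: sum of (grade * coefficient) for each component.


Grade-weighted sum = sum of grade_k * coefficient_k
1*(-5) = -5
2*5 = 10
3*3 = 9
4*(-1) = -4
Total = -5 + 10 + 9 + (-4) = 10


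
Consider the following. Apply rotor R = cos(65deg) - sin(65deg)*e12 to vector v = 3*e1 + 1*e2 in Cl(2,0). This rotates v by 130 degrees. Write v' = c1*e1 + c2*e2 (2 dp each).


Rotor R = cos(65deg) - sin(65deg)*e12
Rotation angle theta = 2 * 65 = 130 degrees
v' = R*v*~R rotates v by theta.
cos(130deg) = -0.6428, sin(130deg) = 0.7660
v'_1 = 3*cos(130deg) - 1*sin(130deg)
= 3*(-0.6428) - 1*0.7660
= -2.69
v'_2 = 3*sin(130deg) + 1*cos(130deg)
= 3*0.7660 + 1*(-0.6428)
= 1.66
v' = -2.69*e1 + 1.66*e2


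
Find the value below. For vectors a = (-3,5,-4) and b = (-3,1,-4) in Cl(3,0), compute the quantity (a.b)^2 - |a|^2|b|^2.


a . b = (-3)*(-3) + 5*1 + (-4)*(-4)
= 9 + 5 + 16 = 30
|a|^2 = (-3)^2 + 5^2 + (-4)^2 = 50
|b|^2 = (-3)^2 + 1^2 + (-4)^2 = 26
(a.b)^2 = 30^2 = 900
|a|^2 * |b|^2 = 50 * 26 = 1300
Result = 900 - 1300 = -400


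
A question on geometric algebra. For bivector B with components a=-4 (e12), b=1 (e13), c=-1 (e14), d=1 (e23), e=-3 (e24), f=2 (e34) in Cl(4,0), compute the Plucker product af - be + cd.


Plucker relation: af - be + cd
a*f = (-4)*2 = -8
b*e = 1*(-3) = -3
c*d = (-1)*1 = -1
af - be + cd = -8 - (-3) + (-1)
= -6


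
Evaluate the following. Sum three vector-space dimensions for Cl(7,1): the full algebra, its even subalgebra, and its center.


n = 7 + 1 = 8
Total dim = 2^8 = 256
Even subalgebra dim = 2^7 = 128
n is even, so center dim = 1
Sum = 256 + 128 + 1 = 385


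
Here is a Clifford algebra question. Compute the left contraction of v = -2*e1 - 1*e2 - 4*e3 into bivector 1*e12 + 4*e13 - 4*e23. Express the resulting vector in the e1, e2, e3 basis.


Left contraction v _| B = <vB>_1 (grade-1 part of the geometric product vB).
Using e1_|e12 = e2, e2_|e12 = -e1, e1_|e13 = e3, e3_|e13 = -e1, e2_|e23 = e3, e3_|e23 = -e2:
e1 coeff: -v2*b12 - v3*b13 = -(-1)*(1) - (-4)*(4) = 17
e2 coeff: v1*b12 - v3*b23 = (-2)*(1) - (-4)*(-4) = -18
e3 coeff: v1*b13 + v2*b23 = (-2)*(4) + (-1)*(-4) = -4
v _| B = 17*e1 - 18*e2 - 4*e3


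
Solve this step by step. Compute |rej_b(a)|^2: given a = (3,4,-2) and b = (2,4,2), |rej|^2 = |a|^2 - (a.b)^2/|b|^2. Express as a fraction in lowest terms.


|a|^2 = 3^2 + 4^2 + (-2)^2 = 29
|b|^2 = 2^2 + 4^2 + 2^2 = 24
a . b = 3*2 + 4*4 + (-2)*2 = 18
(a.b)^2 = 18^2 = 324
|rej|^2 = 29 - 324/24
= (696 - 324)/24
= 372/24
In lowest terms: 31/2


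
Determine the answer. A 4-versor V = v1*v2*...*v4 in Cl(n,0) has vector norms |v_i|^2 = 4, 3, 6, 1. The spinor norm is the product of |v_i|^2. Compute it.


Spinor norm N(V) = |v1|^2 * |v2|^2 * ... * |v4|^2
= 4 * 3 * 6 * 1
Running product: 4, 12, 72, 72
N(V) = 72


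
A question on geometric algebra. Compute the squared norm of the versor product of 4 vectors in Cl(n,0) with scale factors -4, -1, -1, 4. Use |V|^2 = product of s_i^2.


Each vector v_i has |v_i|^2 = s_i^2
Squared scales: (-4)^2 = 16, (-1)^2 = 1, (-1)^2 = 1, 4^2 = 16
|V|^2 = 16 * 1 * 1 * 16
= 256


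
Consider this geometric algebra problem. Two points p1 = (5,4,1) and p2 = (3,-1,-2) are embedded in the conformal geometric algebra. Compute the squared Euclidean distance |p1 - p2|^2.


p1 - p2 = (2, 5, 3)
|p1 - p2|^2 = 2^2 + 5^2 + 3^2
= 4 + 25 + 9
= 38


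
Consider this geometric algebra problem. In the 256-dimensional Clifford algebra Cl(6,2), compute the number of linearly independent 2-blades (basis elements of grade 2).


Number of grade-k basis blades in Cl(p,q) with n = p + q is C(n, k).
n = 6 + 2 = 8
C(8, 2) = 8! / (2! * 6!)
= 40320 / (2 * 720)
= 28


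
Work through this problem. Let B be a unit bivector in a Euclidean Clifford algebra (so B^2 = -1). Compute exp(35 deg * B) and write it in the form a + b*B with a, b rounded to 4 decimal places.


For a unit bivector B with B^2 = -1, the exponential series gives
e^(theta*B) = cos(theta) + sin(theta)*B (the GA analogue of Euler's formula).
theta = 35 degrees = 0.610865 rad
cos(35 deg) = 0.8192
sin(35 deg) = 0.5736
exp(theta*B) = 0.8192 + 0.5736*B


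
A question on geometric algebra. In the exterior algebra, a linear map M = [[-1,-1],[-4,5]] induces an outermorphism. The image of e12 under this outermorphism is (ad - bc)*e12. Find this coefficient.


The outermorphism of a linear map f sends e1^e2 to f(e1)^f(e2).
f(e1) = -1*e1 - 4*e2
f(e2) = -1*e1 + 5*e2
f(e1) ^ f(e2) = (-1*e1 - 4*e2) ^ (-1*e1 + 5*e2)
= (-1)*5*e12 + (-4)*(-1)*e21
= (-5 - 4)*e12
= -9*e12
Coefficient = -9


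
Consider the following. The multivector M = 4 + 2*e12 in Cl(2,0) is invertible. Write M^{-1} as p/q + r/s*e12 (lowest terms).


M = 4 + 2*e12, where e12^2 = -1.
Since M commutes with its reverse ~M = a - b*e12, M * ~M = a^2 - b^2*e12^2 = a^2 + b^2.
So M^{-1} = ~M / (a^2 + b^2) = (a - b*e12)/(a^2 + b^2).
a^2 + b^2 = 16 + 4 = 20
Scalar part = 4/20 = 1/5
Bivector coeff = -2/20 = -1/10
M^{-1} = 1/5 - 1/10*e12


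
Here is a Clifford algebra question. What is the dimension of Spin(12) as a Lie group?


Spin(n) double-covers SO(n); both have Lie algebra so(n) of dimension n(n-1)/2.
n = 12
n(n-1) = 12 * 11 = 132
dim Spin(12) = 132/2 = 66


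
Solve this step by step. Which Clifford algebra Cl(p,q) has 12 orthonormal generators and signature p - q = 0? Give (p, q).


We need p + q = 12 and p - q = 0.
Adding: 2p = 12 + 0 = 12, so p = 6.
Then q = 12 - 6 = 6.
(p, q) = (6, 6)


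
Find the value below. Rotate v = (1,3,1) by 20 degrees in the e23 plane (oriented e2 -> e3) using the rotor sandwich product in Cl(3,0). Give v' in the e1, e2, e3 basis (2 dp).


Rotor R = cos(10deg) - sin(10deg)*e23
Rotation angle theta = 2 * 10 = 20 degrees in the e23 plane (e2 -> e3).
The component perpendicular to the plane (e1) is invariant: v'_1 = v1 = 1.00
cos(20deg) = 0.9397, sin(20deg) = 0.3420
v'_2 = v2*cos(theta) - v3*sin(theta) = 3*0.9397 - 1*0.3420 = 2.48
v'_3 = v2*sin(theta) + v3*cos(theta) = 3*0.3420 + 1*0.9397 = 1.97
v' = 1.00*e1 + 2.48*e2 + 1.97*e3


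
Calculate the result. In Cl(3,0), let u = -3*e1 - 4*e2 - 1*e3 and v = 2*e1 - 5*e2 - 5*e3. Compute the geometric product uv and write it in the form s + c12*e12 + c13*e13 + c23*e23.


In Cl(3,0): e_i^2 = 1, e_ie_j = -e_je_i for i != j.
Scalar part = u . v = (-3)*2 + (-4)*(-5) + (-1)*(-5)
= -6 + 20 + 5 = 19
e12 coeff = (-3)*(-5) - (-4)*2 = 15 - (-8) = 23
e13 coeff = (-3)*(-5) - (-1)*2 = 15 - (-2) = 17
e23 coeff = (-4)*(-5) - (-1)*(-5) = 20 - 5 = 15
uv = 19 + 23*e12 + 17*e13 + 15*e23


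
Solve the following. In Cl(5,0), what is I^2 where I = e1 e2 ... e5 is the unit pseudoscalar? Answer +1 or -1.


The pseudoscalar I = e1...e_n (product of all n generators) of Cl(p,q) satisfies I^2 = (-1)^(q + n(n-1)/2).
p = 5, q = 0, n = p + q = 5
n(n-1)/2 = 5 * 4 / 2 = 10
Exponent = q + n(n-1)/2 = 0 + 10 = 10
I^2 = (-1)^10 = +1


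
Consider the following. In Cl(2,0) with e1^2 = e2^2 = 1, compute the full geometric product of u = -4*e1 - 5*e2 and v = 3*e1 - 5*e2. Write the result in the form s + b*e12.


Expand: (-4*e1 - 5*e2)(3*e1 - 5*e2)
= (-4)*3*e1e1 + (-4)*(-5)*e1e2 + (-5)*3*e2e1 + (-5)*(-5)*e2e2
Using e1^2 = e2^2 = 1, e2e1 = -e1e2:
Scalar part s = (-4)*3 + (-5)*(-5) = -12 + 25 = 13
Bivector part b = (-4)*(-5) - (-5)*3 = 20 - (-15) = 35
uv = 13 + 35*e12


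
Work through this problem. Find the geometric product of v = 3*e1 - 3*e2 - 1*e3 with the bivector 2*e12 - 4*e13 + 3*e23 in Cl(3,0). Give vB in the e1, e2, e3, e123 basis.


vB has grade-1 (vector) and grade-3 (trivector) parts: vB = (v _| B) + (v ^ B).
Vector part <vB>_1:
  e1: -v2*b12 - v3*b13 = -(-3)*(2) - (-1)*(-4) = 2
  e2: v1*b12 - v3*b23 = (3)*(2) - (-1)*(3) = 9
  e3: v1*b13 + v2*b23 = (3)*(-4) + (-3)*(3) = -21
Trivector part <vB>_3:
  e123: v1*b23 - v2*b13 + v3*b12 = (3)*(3) - (-3)*(-4) + (-1)*(2) = -5
vB = 2*e1 + 9*e2 - 21*e3 - 5*e123


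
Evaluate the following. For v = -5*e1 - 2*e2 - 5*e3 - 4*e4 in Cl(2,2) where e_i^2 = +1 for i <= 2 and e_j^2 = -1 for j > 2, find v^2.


v^2 = sum of c_i^2 * e_i^2
Positive signature terms (e_i^2 = +1): (-5)^2 + (-2)^2 = 29
Negative signature terms (e_j^2 = -1): (-5)^2 + (-4)^2 = 41
v^2 = 29 - 41 = -12


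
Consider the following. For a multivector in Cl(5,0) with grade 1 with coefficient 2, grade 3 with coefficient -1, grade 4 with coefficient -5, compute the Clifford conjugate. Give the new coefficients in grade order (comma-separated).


Clifford conjugate sign for grade k: (-1)^(k(k+1)/2)
Grade 1: (-1)^(1*2/2) = (-1)^1 = -1, coeff 2 -> -2
Grade 3: (-1)^(3*4/2) = (-1)^6 = 1, coeff -1 -> -1
Grade 4: (-1)^(4*5/2) = (-1)^10 = 1, coeff -5 -> -5
Conjugated coefficients: -2, -1, -5


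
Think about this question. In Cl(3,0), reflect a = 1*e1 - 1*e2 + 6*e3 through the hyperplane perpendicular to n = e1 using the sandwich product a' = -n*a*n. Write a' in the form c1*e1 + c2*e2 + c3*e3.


Reflection formula: a' = -n*a*n, with n = e1 (unit vector, n^2 = 1).
For reflection through hyperplane perp to e1:
The component along e1 flips sign, others stay.
a = (1, -1, 6)
a' = (-1, -1, 6)
a' = -1*e1 - 1*e2 + 6*e3


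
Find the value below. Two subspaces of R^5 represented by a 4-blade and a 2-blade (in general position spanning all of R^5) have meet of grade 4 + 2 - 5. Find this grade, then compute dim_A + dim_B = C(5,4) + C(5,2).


Meet grade = grade(A) + grade(B) - n
= 4 + 2 - 5 = 1
C(5,4) = 5
C(5,2) = 10
dim_A + dim_B = 5 + 10 = 15


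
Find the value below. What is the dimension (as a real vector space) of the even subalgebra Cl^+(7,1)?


Even subalgebra dimension = 2^(n-1)
n = 7 + 1 = 8
2^(8 - 1) = 2^7 = 128
Verification: sum of C(8,k) for even k = 1 + 28 + 70 + 28 + 1 = 128
Result = 128


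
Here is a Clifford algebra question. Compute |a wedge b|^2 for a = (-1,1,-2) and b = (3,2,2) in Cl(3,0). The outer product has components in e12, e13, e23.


a wedge b = (a1*b2 - a2*b1)*e12 + (a1*b3 - a3*b1)*e13 + (a2*b3 - a3*b2)*e23
e12 coeff: (-1)*2 - 1*3 = -2 - 3 = -5
e13 coeff: (-1)*2 - (-2)*3 = -2 - (-6) = 4
e23 coeff: 1*2 - (-2)*2 = 2 - (-4) = 6
|a wedge b|^2 = (-5)^2 + 4^2 + 6^2
= 25 + 16 + 36
= 77


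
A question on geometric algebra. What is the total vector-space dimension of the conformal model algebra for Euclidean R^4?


The conformal model of R^4 uses Cl(5,1): the 4 Euclidean generators plus two extra orthogonal generators e+ (e+^2 = +1) and e- (e-^2 = -1), from which the null vectors e0, einf are built.
Number of generators m = 4 + 2 = 6.
dim Cl(p,q) = 2^m = 2^6 = 64


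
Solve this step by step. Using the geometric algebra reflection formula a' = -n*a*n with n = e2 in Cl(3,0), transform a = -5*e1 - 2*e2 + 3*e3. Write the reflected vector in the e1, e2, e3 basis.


Reflection formula: a' = -n*a*n, with n = e2 (unit vector, n^2 = 1).
For reflection through hyperplane perp to e2:
The component along e2 flips sign, others stay.
a = (-5, -2, 3)
a' = (-5, 2, 3)
a' = -5*e1 + 2*e2 + 3*e3


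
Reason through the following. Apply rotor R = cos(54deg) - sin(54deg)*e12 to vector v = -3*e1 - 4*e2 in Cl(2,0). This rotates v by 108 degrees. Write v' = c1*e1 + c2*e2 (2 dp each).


Rotor R = cos(54deg) - sin(54deg)*e12
Rotation angle theta = 2 * 54 = 108 degrees
v' = R*v*~R rotates v by theta.
cos(108deg) = -0.3090, sin(108deg) = 0.9511
v'_1 = -3*cos(108deg) - (-4)*sin(108deg)
= -3*(-0.3090) - (-4)*0.9511
= 4.73
v'_2 = -3*sin(108deg) + (-4)*cos(108deg)
= -3*0.9511 + (-4)*(-0.3090)
= -1.62
v' = 4.73*e1 - 1.62*e2


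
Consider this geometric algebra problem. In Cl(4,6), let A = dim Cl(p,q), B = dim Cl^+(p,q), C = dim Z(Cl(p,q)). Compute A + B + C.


n = 4 + 6 = 10
Total dim = 2^10 = 1024
Even subalgebra dim = 2^9 = 512
n is even, so center dim = 1
Sum = 1024 + 512 + 1 = 1537


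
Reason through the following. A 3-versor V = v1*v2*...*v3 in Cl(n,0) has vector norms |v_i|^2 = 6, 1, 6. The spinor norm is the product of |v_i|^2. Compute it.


Spinor norm N(V) = |v1|^2 * |v2|^2 * ... * |v3|^2
= 6 * 1 * 6
Running product: 6, 6, 36
N(V) = 36


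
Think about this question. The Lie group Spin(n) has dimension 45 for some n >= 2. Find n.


dim Spin(n) = dim so(n) = n(n-1)/2.
Solve n(n-1)/2 = 45, i.e. n^2 - n - 90 = 0.
Discriminant = 1 + 8*45 = 361
n = (1 + sqrt(361))/2 = (1 + 19)/2 = 10


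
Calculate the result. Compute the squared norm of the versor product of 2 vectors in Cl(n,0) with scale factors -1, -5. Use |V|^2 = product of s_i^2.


Each vector v_i has |v_i|^2 = s_i^2
Squared scales: (-1)^2 = 1, (-5)^2 = 25
|V|^2 = 1 * 25
= 25


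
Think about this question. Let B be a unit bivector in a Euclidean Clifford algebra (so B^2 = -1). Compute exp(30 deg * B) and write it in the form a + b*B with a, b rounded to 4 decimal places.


For a unit bivector B with B^2 = -1, the exponential series gives
e^(theta*B) = cos(theta) + sin(theta)*B (the GA analogue of Euler's formula).
theta = 30 degrees = 0.523599 rad
cos(30 deg) = 0.8660
sin(30 deg) = 0.5000
exp(theta*B) = 0.8660 + 0.5000*B


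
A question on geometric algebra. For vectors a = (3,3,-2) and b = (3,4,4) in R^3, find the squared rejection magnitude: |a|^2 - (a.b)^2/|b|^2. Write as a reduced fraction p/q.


|a|^2 = 3^2 + 3^2 + (-2)^2 = 22
|b|^2 = 3^2 + 4^2 + 4^2 = 41
a . b = 3*3 + 3*4 + (-2)*4 = 13
(a.b)^2 = 13^2 = 169
|rej|^2 = 22 - 169/41
= (902 - 169)/41
= 733/41
In lowest terms: 733/41


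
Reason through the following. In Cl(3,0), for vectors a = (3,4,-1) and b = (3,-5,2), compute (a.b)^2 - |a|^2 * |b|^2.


a . b = 3*3 + 4*(-5) + (-1)*2
= 9 + (-20) + (-2) = -13
|a|^2 = 3^2 + 4^2 + (-1)^2 = 26
|b|^2 = 3^2 + (-5)^2 + 2^2 = 38
(a.b)^2 = (-13)^2 = 169
|a|^2 * |b|^2 = 26 * 38 = 988
Result = 169 - 988 = -819


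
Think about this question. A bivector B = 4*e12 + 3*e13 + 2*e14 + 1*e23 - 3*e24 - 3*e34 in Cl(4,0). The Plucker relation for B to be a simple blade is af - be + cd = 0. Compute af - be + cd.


Plucker relation: af - be + cd
a*f = 4*(-3) = -12
b*e = 3*(-3) = -9
c*d = 2*1 = 2
af - be + cd = -12 - (-9) + 2
= -1


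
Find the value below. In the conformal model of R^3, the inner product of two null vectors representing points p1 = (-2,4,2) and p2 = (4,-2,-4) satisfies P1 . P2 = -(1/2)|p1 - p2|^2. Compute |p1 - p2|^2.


p1 - p2 = (-6, 6, 6)
|p1 - p2|^2 = (-6)^2 + 6^2 + 6^2
= 36 + 36 + 36
= 108


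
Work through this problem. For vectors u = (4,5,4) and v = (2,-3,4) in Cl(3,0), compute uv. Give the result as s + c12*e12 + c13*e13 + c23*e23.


In Cl(3,0): e_i^2 = 1, e_ie_j = -e_je_i for i != j.
Scalar part = u . v = 4*2 + 5*(-3) + 4*4
= 8 + (-15) + 16 = 9
e12 coeff = 4*(-3) - 5*2 = -12 - 10 = -22
e13 coeff = 4*4 - 4*2 = 16 - 8 = 8
e23 coeff = 5*4 - 4*(-3) = 20 - (-12) = 32
uv = 9 - 22*e12 + 8*e13 + 32*e23


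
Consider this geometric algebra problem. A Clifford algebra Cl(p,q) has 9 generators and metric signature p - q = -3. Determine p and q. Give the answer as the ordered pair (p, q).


We need p + q = 9 and p - q = -3.
Adding: 2p = 9 + (-3) = 6, so p = 3.
Then q = 9 - 3 = 6.
(p, q) = (3, 6)


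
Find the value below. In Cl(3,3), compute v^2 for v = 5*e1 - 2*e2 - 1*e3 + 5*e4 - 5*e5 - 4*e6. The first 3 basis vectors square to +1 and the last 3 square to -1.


v^2 = sum of c_i^2 * e_i^2
Positive signature terms (e_i^2 = +1): 5^2 + (-2)^2 + (-1)^2 = 30
Negative signature terms (e_j^2 = -1): 5^2 + (-5)^2 + (-4)^2 = 66
v^2 = 30 - 66 = -36


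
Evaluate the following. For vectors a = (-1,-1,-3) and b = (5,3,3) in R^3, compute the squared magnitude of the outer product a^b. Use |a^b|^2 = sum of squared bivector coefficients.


a wedge b = (a1*b2 - a2*b1)*e12 + (a1*b3 - a3*b1)*e13 + (a2*b3 - a3*b2)*e23
e12 coeff: (-1)*3 - (-1)*5 = -3 - (-5) = 2
e13 coeff: (-1)*3 - (-3)*5 = -3 - (-15) = 12
e23 coeff: (-1)*3 - (-3)*3 = -3 - (-9) = 6
|a wedge b|^2 = 2^2 + 12^2 + 6^2
= 4 + 144 + 36
= 184


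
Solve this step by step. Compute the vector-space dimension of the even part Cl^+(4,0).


Even subalgebra dimension = 2^(n-1)
n = 4 + 0 = 4
2^(4 - 1) = 2^3 = 8
Verification: sum of C(4,k) for even k = 1 + 6 + 1 = 8
Result = 8


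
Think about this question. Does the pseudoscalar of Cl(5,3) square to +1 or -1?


The pseudoscalar I = e1...e_n (product of all n generators) of Cl(p,q) satisfies I^2 = (-1)^(q + n(n-1)/2).
p = 5, q = 3, n = p + q = 8
n(n-1)/2 = 8 * 7 / 2 = 28
Exponent = q + n(n-1)/2 = 3 + 28 = 31
I^2 = (-1)^31 = -1


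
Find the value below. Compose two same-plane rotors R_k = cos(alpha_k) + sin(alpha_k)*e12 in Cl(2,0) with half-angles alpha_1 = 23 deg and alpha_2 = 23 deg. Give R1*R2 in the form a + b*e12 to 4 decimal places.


Same-plane rotors commute and their half-angles add:
R1*R2 = cos(a1 + a2) + sin(a1 + a2)*e12.
a1 + a2 = 23 + 23 = 46 deg
cos(46 deg) = 0.6947
sin(46 deg) = 0.7193
R1*R2 = 0.6947 + 0.7193*e12


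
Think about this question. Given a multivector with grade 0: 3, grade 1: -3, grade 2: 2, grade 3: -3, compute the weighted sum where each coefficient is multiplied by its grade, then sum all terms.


Grade-weighted sum = sum of grade_k * coefficient_k
0*3 = 0
1*(-3) = -3
2*2 = 4
3*(-3) = -9
Total = 0 + (-3) + 4 + (-9) = -8


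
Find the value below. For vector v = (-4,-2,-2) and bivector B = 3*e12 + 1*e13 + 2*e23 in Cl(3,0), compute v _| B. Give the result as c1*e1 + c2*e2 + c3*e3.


Left contraction v _| B = <vB>_1 (grade-1 part of the geometric product vB).
Using e1_|e12 = e2, e2_|e12 = -e1, e1_|e13 = e3, e3_|e13 = -e1, e2_|e23 = e3, e3_|e23 = -e2:
e1 coeff: -v2*b12 - v3*b13 = -(-2)*(3) - (-2)*(1) = 8
e2 coeff: v1*b12 - v3*b23 = (-4)*(3) - (-2)*(2) = -8
e3 coeff: v1*b13 + v2*b23 = (-4)*(1) + (-2)*(2) = -8
v _| B = 8*e1 - 8*e2 - 8*e3


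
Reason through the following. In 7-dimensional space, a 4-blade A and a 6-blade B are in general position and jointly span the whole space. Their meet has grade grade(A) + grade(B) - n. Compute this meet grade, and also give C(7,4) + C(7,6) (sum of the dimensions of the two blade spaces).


Meet grade = grade(A) + grade(B) - n
= 4 + 6 - 7 = 3
C(7,4) = 35
C(7,6) = 7
dim_A + dim_B = 35 + 7 = 42


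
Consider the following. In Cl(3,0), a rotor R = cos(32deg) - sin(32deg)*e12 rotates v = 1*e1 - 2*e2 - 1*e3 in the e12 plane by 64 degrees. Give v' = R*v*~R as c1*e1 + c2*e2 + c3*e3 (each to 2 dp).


Rotor R = cos(32deg) - sin(32deg)*e12
Rotation angle theta = 2 * 32 = 64 degrees in the e12 plane (e1 -> e2).
The component perpendicular to the plane (e3) is invariant: v'_3 = v3 = -1.00
cos(64deg) = 0.4384, sin(64deg) = 0.8988
v'_1 = v1*cos(theta) - v2*sin(theta) = 1*0.4384 - (-2)*0.8988 = 2.24
v'_2 = v1*sin(theta) + v2*cos(theta) = 1*0.8988 + (-2)*0.4384 = 0.02
v' = 2.24*e1 + 0.02*e2 - 1.00*e3


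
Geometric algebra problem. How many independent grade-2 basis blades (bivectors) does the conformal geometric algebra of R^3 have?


The conformal model of R^3 uses Cl(4,1) with m = 3 + 2 = 5 generators.
Number of grade-2 blades = C(m, 2) = C(5, 2)
= 5*4/2 = 10


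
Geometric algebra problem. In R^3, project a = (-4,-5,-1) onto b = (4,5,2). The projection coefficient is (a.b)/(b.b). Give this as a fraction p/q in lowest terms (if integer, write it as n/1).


Projection coefficient = (a . b) / (b . b)
a . b = (-4)*4 + (-5)*5 + (-1)*2
= -16 + (-25) + (-2) = -43
b . b = 4^2 + 5^2 + 2^2
= 16 + 25 + 4 = 45
Coefficient = -43/45
In lowest terms: -43/45


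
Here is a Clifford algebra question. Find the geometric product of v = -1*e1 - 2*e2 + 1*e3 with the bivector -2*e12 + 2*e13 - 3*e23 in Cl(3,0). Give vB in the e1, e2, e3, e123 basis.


vB has grade-1 (vector) and grade-3 (trivector) parts: vB = (v _| B) + (v ^ B).
Vector part <vB>_1:
  e1: -v2*b12 - v3*b13 = -(-2)*(-2) - (1)*(2) = -6
  e2: v1*b12 - v3*b23 = (-1)*(-2) - (1)*(-3) = 5
  e3: v1*b13 + v2*b23 = (-1)*(2) + (-2)*(-3) = 4
Trivector part <vB>_3:
  e123: v1*b23 - v2*b13 + v3*b12 = (-1)*(-3) - (-2)*(2) + (1)*(-2) = 5
vB = -6*e1 + 5*e2 + 4*e3 + 5*e123


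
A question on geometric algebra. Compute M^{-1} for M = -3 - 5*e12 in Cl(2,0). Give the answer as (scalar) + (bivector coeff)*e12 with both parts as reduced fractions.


M = -3 - 5*e12, where e12^2 = -1.
Since M commutes with its reverse ~M = a - b*e12, M * ~M = a^2 - b^2*e12^2 = a^2 + b^2.
So M^{-1} = ~M / (a^2 + b^2) = (a - b*e12)/(a^2 + b^2).
a^2 + b^2 = 9 + 25 = 34
Scalar part = -3/34 = -3/34
Bivector coeff = 5/34 = 5/34
M^{-1} = -3/34 + 5/34*e12


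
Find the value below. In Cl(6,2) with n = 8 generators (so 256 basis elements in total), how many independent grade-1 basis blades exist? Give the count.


Number of grade-k basis blades in Cl(p,q) with n = p + q is C(n, k).
n = 6 + 2 = 8
C(8, 1) = 8! / (1! * 7!)
= 40320 / (1 * 5040)
= 8


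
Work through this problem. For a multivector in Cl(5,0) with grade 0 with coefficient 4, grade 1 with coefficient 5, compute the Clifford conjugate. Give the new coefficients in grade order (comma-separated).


Clifford conjugate sign for grade k: (-1)^(k(k+1)/2)
Grade 0: (-1)^(0*1/2) = (-1)^0 = 1, coeff 4 -> 4
Grade 1: (-1)^(1*2/2) = (-1)^1 = -1, coeff 5 -> -5
Conjugated coefficients: 4, -5


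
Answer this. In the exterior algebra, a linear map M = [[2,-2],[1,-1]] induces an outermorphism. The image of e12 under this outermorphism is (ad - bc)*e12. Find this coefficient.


The outermorphism of a linear map f sends e1^e2 to f(e1)^f(e2).
f(e1) = 2*e1 + 1*e2
f(e2) = -2*e1 - 1*e2
f(e1) ^ f(e2) = (2*e1 + 1*e2) ^ (-2*e1 - 1*e2)
= 2*(-1)*e12 + 1*(-2)*e21
= (-2 - (-2))*e12
= 0*e12
Coefficient = 0


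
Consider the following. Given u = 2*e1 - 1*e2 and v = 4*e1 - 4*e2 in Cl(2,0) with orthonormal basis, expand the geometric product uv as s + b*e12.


Expand: (2*e1 - 1*e2)(4*e1 - 4*e2)
= 2*4*e1e1 + 2*(-4)*e1e2 + (-1)*4*e2e1 + (-1)*(-4)*e2e2
Using e1^2 = e2^2 = 1, e2e1 = -e1e2:
Scalar part s = 2*4 + (-1)*(-4) = 8 + 4 = 12
Bivector part b = 2*(-4) - (-1)*4 = -8 - (-4) = -4
uv = 12 - 4*e12


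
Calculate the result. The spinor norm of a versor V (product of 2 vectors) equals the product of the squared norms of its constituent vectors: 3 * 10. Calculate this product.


Spinor norm N(V) = |v1|^2 * |v2|^2 * ... * |v2|^2
= 3 * 10
Running product: 3, 30
N(V) = 30


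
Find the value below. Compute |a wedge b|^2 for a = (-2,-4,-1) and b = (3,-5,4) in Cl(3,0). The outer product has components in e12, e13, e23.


a wedge b = (a1*b2 - a2*b1)*e12 + (a1*b3 - a3*b1)*e13 + (a2*b3 - a3*b2)*e23
e12 coeff: (-2)*(-5) - (-4)*3 = 10 - (-12) = 22
e13 coeff: (-2)*4 - (-1)*3 = -8 - (-3) = -5
e23 coeff: (-4)*4 - (-1)*(-5) = -16 - 5 = -21
|a wedge b|^2 = 22^2 + (-5)^2 + (-21)^2
= 484 + 25 + 441
= 950


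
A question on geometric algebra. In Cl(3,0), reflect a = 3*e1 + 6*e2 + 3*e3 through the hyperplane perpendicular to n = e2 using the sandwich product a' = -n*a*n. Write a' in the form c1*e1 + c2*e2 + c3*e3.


Reflection formula: a' = -n*a*n, with n = e2 (unit vector, n^2 = 1).
For reflection through hyperplane perp to e2:
The component along e2 flips sign, others stay.
a = (3, 6, 3)
a' = (3, -6, 3)
a' = 3*e1 - 6*e2 + 3*e3


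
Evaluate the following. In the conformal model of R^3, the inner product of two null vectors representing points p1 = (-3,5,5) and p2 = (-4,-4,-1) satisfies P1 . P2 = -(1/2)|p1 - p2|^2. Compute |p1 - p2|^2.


p1 - p2 = (1, 9, 6)
|p1 - p2|^2 = 1^2 + 9^2 + 6^2
= 1 + 81 + 36
= 118


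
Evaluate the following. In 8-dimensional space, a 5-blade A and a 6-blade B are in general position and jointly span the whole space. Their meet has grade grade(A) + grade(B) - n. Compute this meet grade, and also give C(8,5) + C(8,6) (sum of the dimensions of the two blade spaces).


Meet grade = grade(A) + grade(B) - n
= 5 + 6 - 8 = 3
C(8,5) = 56
C(8,6) = 28
dim_A + dim_B = 56 + 28 = 84


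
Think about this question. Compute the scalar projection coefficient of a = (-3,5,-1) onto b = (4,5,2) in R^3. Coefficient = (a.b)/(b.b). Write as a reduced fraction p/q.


Projection coefficient = (a . b) / (b . b)
a . b = (-3)*4 + 5*5 + (-1)*2
= -12 + 25 + (-2) = 11
b . b = 4^2 + 5^2 + 2^2
= 16 + 25 + 4 = 45
Coefficient = 11/45
In lowest terms: 11/45
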